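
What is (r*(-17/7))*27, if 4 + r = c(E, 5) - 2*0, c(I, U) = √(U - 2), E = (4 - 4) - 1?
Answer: 1836/7 - 459*√3/7 ≈ 148.71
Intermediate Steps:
E = -1 (E = 0 - 1 = -1)
c(I, U) = √(-2 + U)
r = -4 + √3 (r = -4 + (√(-2 + 5) - 2*0) = -4 + (√3 + 0) = -4 + √3 ≈ -2.2679)
(r*(-17/7))*27 = ((-4 + √3)*(-17/7))*27 = (68/7 - 17*√3/7)*27 = 1836/7 - 459*√3/7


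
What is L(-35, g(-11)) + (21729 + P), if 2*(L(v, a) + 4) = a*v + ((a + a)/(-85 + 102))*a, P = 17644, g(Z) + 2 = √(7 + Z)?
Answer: 39404 - 603*I/17 ≈ 39404.0 - 35.471*I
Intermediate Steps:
g(Z) = -2 + √(7 + Z)
L(v, a) = -4 + a²/17 + a*v/2 (L(v, a) = -4 + (a*v + ((a + a)/(-85 + 102))*a)/2 = -4 + (a*v + ((2*a)/17)*a)/2 = -4 + (a*v + ((2*a)*(1/17))*a)/2 = -4 + (a*v + (2*a/17)*a)/2 = -4 + (a*v + 2*a²/17)/2 = -4 + (2*a²/17 + a*v)/2 = -4 + (a²/17 + a*v/2) = -4 + a²/17 + a*v/2)
L(-35, g(-11)) + (21729 + P) = (-4 + (-2 + √(7 - 11))²/17 + (½)*(-2 + √(7 - 11))*(-35)) + (21729 + 17644) = (-4 + (-2 + √(-4))²/17 + (½)*(-2 + √(-4))*(-35)) + 39373 = (-4 + (-2 + 2*I)²/17 + (½)*(-2 + 2*I)*(-35)) + 39373 = (-4 + (-2 + 2*I)²/17 + (35 - 35*I)) + 39373 = (31 - 35*I + (-2 + 2*I)²/17) + 39373 = 39404 - 35*I + (-2 + 2*I)²/17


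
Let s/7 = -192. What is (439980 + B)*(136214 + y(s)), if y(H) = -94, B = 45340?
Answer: 66061758400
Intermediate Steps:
s = -1344 (s = 7*(-192) = -1344)
(439980 + B)*(136214 + y(s)) = (439980 + 45340)*(136214 - 94) = 485320*136120 = 66061758400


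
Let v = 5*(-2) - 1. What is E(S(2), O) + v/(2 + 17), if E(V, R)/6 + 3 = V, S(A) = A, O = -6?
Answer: -125/19 ≈ -6.5789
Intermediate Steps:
E(V, R) = -18 + 6*V
v = -11 (v = -10 - 1 = -11)
E(S(2), O) + v/(2 + 17) = (-18 + 6*2) - 11/(2 + 17) = (-18 + 12) - 11/19 = -6 - 11*1/19 = -6 - 11/19 = -125/19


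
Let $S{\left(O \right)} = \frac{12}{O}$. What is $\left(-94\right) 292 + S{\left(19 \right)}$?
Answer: $- \frac{521500}{19} \approx -27447.0$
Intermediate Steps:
$\left(-94\right) 292 + S{\left(19 \right)} = \left(-94\right) 292 + \frac{12}{19} = -27448 + 12 \cdot \frac{1}{19} = -27448 + \frac{12}{19} = - \frac{521500}{19}$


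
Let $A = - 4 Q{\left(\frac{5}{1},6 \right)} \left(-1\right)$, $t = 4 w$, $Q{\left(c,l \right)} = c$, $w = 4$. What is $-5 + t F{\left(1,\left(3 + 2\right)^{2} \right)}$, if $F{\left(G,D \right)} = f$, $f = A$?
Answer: $315$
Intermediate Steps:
$t = 16$ ($t = 4 \cdot 4 = 16$)
$A = 20$ ($A = - 4 \cdot \frac{5}{1} \left(-1\right) = - 4 \cdot 5 \cdot 1 \left(-1\right) = \left(-4\right) 5 \left(-1\right) = \left(-20\right) \left(-1\right) = 20$)
$f = 20$
$F{\left(G,D \right)} = 20$
$-5 + t F{\left(1,\left(3 + 2\right)^{2} \right)} = -5 + 16 \cdot 20 = -5 + 320 = 315$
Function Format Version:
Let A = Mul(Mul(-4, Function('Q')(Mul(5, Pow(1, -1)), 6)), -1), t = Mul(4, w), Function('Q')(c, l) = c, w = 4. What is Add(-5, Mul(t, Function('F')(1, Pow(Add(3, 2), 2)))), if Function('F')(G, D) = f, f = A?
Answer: 315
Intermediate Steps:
t = 16 (t = Mul(4, 4) = 16)
A = 20 (A = Mul(Mul(-4, Mul(5, Pow(1, -1))), -1) = Mul(Mul(-4, Mul(5, 1)), -1) = Mul(Mul(-4, 5), -1) = Mul(-20, -1) = 20)
f = 20
Function('F')(G, D) = 20
Add(-5, Mul(t, Function('F')(1, Pow(Add(3, 2), 2)))) = Add(-5, Mul(16, 20)) = Add(-5, 320) = 315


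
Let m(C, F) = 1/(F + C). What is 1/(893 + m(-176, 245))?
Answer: 69/61618 ≈ 0.0011198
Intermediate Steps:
m(C, F) = 1/(C + F)
1/(893 + m(-176, 245)) = 1/(893 + 1/(-176 + 245)) = 1/(893 + 1/69) = 1/(61618/69) = 69/61618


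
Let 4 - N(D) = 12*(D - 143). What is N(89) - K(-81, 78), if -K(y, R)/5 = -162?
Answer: -158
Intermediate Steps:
N(D) = 1720 - 12*D (N(D) = 4 - 12*(D - 143) = 4 - 12*(-143 + D) = 4 - (-1716 + 12*D) = 4 + (1716 - 12*D) = 1720 - 12*D)
K(y, R) = 810 (K(y, R) = -5*(-162) = 810)
N(89) - K(-81, 78) = (1720 - 12*89) - 1*810 = (1720 - 1068) - 810 = 652 - 810 = -158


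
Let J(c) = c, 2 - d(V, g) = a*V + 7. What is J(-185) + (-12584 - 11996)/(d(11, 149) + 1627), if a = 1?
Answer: -322615/1611 ≈ -200.26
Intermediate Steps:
d(V, g) = -5 - V (d(V, g) = 2 - (1*V + 7) = 2 - (V + 7) = 2 - (7 + V) = 2 + (-7 - V) = -5 - V)
J(-185) + (-12584 - 11996)/(d(11, 149) + 1627) = -185 + (-12584 - 11996)/((-5 - 1*11) + 1627) = -185 - 24580/((-5 - 11) + 1627) = -185 - 24580/(-16 + 1627) = -185 - 24580/1611 = -322615/1611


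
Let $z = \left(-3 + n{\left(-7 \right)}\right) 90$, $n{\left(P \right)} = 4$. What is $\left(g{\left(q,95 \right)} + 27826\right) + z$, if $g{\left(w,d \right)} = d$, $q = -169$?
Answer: $28011$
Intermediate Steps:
$z = 90$ ($z = \left(-3 + 4\right) 90 = 1 \cdot 90 = 90$)
$\left(g{\left(q,95 \right)} + 27826\right) + z = \left(95 + 27826\right) + 90 = 27921 + 90 = 28011$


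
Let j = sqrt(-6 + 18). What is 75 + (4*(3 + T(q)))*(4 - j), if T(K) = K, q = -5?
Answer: 43 + 16*sqrt(3) ≈ 70.713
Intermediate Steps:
j = 2*sqrt(3) (j = sqrt(12) = 2*sqrt(3) ≈ 3.4641)
75 + (4*(3 + T(q)))*(4 - j) = 75 + (4*(3 - 5))*(4 - 2*sqrt(3)) = 75 + (4*(-2))*(4 - 2*sqrt(3)) = 75 - 8*(4 - 2*sqrt(3)) = 75 + (-32 + 16*sqrt(3)) = 43 + 16*sqrt(3)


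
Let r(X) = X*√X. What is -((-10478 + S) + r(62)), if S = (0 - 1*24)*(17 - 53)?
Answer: 9614 - 62*√62 ≈ 9125.8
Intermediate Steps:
S = 864 (S = (0 - 24)*(-36) = -24*(-36) = 864)
r(X) = X^(3/2)
-((-10478 + S) + r(62)) = -((-10478 + 864) + 62^(3/2)) = -(-9614 + 62*√62) = 9614 - 62*√62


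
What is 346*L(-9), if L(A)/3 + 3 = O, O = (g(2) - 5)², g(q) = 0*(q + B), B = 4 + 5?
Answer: 22836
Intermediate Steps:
B = 9
g(q) = 0 (g(q) = 0*(q + 9) = 0*(9 + q) = 0)
O = 25 (O = (0 - 5)² = (-5)² = 25)
L(A) = 66 (L(A) = -9 + 3*25 = -9 + 75 = 66)
346*L(-9) = 346*66 = 22836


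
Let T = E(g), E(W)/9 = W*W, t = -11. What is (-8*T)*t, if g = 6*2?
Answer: 114048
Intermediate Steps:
g = 12
E(W) = 9*W**2 (E(W) = 9*(W*W) = 9*W**2)
T = 1296 (T = 9*12**2 = 9*144 = 1296)
(-8*T)*t = -8*1296*(-11) = -10368*(-11) = 114048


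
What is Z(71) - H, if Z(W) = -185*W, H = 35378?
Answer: -48513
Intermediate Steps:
Z(71) - H = -185*71 - 1*35378 = -13135 - 35378 = -48513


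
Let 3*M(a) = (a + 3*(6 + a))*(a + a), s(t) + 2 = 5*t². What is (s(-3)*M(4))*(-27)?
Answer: -105264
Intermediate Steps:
s(t) = -2 + 5*t²
M(a) = 2*a*(18 + 4*a)/3 (M(a) = ((a + 3*(6 + a))*(a + a))/3 = ((a + (18 + 3*a))*(2*a))/3 = ((18 + 4*a)*(2*a))/3 = (2*a*(18 + 4*a))/3 = 2*a*(18 + 4*a)/3)
(s(-3)*M(4))*(-27) = ((-2 + 5*(-3)²)*((4/3)*4*(9 + 2*4)))*(-27) = ((-2 + 5*9)*((4/3)*4*(9 + 8)))*(-27) = ((-2 + 45)*((4/3)*4*17))*(-27) = (43*(272/3))*(-27) = (11696/3)*(-27) = -105264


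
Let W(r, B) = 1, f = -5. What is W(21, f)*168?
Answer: 168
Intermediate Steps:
W(21, f)*168 = 1*168 = 168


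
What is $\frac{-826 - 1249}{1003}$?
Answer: $- \frac{2075}{1003} \approx -2.0688$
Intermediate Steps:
$\frac{-826 - 1249}{1003} = \frac{1}{1003} \left(-2075\right) = - \frac{2075}{1003}$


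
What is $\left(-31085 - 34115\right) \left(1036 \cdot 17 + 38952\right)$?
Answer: $-3687972800$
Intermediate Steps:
$\left(-31085 - 34115\right) \left(1036 \cdot 17 + 38952\right) = - 65200 \left(17612 + 38952\right) = \left(-65200\right) 56564 = -3687972800$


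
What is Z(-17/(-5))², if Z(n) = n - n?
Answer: 0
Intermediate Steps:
Z(n) = 0
Z(-17/(-5))² = 0² = 0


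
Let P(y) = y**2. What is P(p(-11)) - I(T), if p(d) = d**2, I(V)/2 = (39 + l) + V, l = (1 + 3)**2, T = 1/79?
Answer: 1147947/79 ≈ 14531.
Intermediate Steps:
T = 1/79 ≈ 0.012658
l = 16 (l = 4**2 = 16)
I(V) = 110 + 2*V (I(V) = 2*((39 + 16) + V) = 2*(55 + V) = 110 + 2*V)
P(p(-11)) - I(T) = ((-11)**2)**2 - (110 + 2*(1/79)) = 121**2 - (110 + 2/79) = 14641 - 1*8692/79 = 14641 - 8692/79 = 1147947/79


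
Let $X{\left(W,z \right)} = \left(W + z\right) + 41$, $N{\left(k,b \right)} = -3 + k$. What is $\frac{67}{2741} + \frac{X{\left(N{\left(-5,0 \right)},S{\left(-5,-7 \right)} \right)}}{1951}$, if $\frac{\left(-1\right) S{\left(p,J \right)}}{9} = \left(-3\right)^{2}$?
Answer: $- \frac{851}{5347691} \approx -0.00015913$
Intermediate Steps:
$S{\left(p,J \right)} = -81$ ($S{\left(p,J \right)} = - 9 \left(-3\right)^{2} = \left(-9\right) 9 = -81$)
$X{\left(W,z \right)} = 41 + W + z$
$\frac{67}{2741} + \frac{X{\left(N{\left(-5,0 \right)},S{\left(-5,-7 \right)} \right)}}{1951} = \frac{67}{2741} + \frac{41 - 8 - 81}{1951} = 67 \cdot \frac{1}{2741} + \left(41 - 8 - 81\right) \frac{1}{1951} = \frac{67}{2741} - \frac{48}{1951} = - \frac{851}{5347691}$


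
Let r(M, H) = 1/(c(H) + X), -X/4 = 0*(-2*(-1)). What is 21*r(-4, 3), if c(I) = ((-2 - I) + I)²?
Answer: 21/4 ≈ 5.2500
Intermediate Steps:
X = 0 (X = -0*(-2*(-1)) = -0*2 = -4*0 = 0)
c(I) = 4 (c(I) = (-2)² = 4)
r(M, H) = ¼ (r(M, H) = 1/(4 + 0) = 1/4 = ¼)
21*r(-4, 3) = 21*(¼) = 21/4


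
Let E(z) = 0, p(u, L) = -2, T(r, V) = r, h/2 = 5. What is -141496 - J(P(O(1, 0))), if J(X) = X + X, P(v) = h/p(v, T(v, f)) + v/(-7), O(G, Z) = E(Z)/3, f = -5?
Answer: -141486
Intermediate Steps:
h = 10 (h = 2*5 = 10)
O(G, Z) = 0 (O(G, Z) = 0/3 = 0*(⅓) = 0)
P(v) = -5 - v/7 (P(v) = 10/(-2) + v/(-7) = 10*(-½) + v*(-⅐) = -5 - v/7)
J(X) = 2*X
-141496 - J(P(O(1, 0))) = -141496 - 2*(-5 - ⅐*0) = -141496 - 2*(-5 + 0) = -141496 - 2*(-5) = -141496 - 1*(-10) = -141496 + 10 = -141486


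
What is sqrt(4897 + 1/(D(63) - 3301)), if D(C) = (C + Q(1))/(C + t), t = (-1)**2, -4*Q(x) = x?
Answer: sqrt(3494966588588345)/844805 ≈ 69.979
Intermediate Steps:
Q(x) = -x/4
t = 1
D(C) = (-1/4 + C)/(1 + C) (D(C) = (C - 1/4*1)/(C + 1) = (C - 1/4)/(1 + C) = (-1/4 + C)/(1 + C))
sqrt(4897 + 1/(D(63) - 3301)) = sqrt(4897 + 1/((-1/4 + 63)/(1 + 63) - 3301)) = sqrt(4897 + 1/((251/4)/64 - 3301)) = sqrt(4897 + 1/((1/64)*(251/4) - 3301)) = sqrt(4897 + 1/(251/256 - 3301)) = sqrt(4897 + 1/(-844805/256)) = sqrt(4897 - 256/844805) = sqrt(4137009829/844805) = sqrt(3494966588588345)/844805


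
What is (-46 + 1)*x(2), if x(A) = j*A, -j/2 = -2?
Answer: -360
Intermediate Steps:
j = 4 (j = -2*(-2) = 4)
x(A) = 4*A
(-46 + 1)*x(2) = (-46 + 1)*(4*2) = -45*8 = -360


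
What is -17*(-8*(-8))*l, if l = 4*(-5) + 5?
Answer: 16320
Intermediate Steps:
l = -15 (l = -20 + 5 = -15)
-17*(-8*(-8))*l = -17*(-8*(-8))*(-15) = -1088*(-15) = -17*(-960) = 16320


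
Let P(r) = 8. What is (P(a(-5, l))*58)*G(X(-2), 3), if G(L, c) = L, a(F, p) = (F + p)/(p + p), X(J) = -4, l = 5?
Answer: -1856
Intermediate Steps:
a(F, p) = (F + p)/(2*p) (a(F, p) = (F + p)/((2*p)) = (F + p)*(1/(2*p)) = (F + p)/(2*p))
(P(a(-5, l))*58)*G(X(-2), 3) = (8*58)*(-4) = 464*(-4) = -1856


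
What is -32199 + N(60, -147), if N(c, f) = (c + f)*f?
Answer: -19410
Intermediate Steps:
N(c, f) = f*(c + f)
-32199 + N(60, -147) = -32199 - 147*(60 - 147) = -32199 - 147*(-87) = -32199 + 12789 = -19410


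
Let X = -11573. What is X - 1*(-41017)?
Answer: 29444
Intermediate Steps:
X - 1*(-41017) = -11573 - 1*(-41017) = -11573 + 41017 = 29444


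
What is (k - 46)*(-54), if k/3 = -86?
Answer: 16416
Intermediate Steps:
k = -258 (k = 3*(-86) = -258)
(k - 46)*(-54) = (-258 - 46)*(-54) = -304*(-54) = 16416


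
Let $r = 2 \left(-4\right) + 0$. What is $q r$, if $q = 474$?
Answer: $-3792$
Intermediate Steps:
$r = -8$ ($r = -8 + 0 = -8$)
$q r = 474 \left(-8\right) = -3792$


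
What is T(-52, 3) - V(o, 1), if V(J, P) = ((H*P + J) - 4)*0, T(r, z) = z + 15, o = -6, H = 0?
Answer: 18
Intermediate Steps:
T(r, z) = 15 + z
V(J, P) = 0 (V(J, P) = ((0*P + J) - 4)*0 = ((0 + J) - 4)*0 = (J - 4)*0 = (-4 + J)*0 = 0)
T(-52, 3) - V(o, 1) = (15 + 3) - 1*0 = 18 + 0 = 18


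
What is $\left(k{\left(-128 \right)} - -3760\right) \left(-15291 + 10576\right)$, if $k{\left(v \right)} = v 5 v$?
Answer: $-403981200$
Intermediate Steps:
$k{\left(v \right)} = 5 v^{2}$ ($k{\left(v \right)} = 5 v v = 5 v^{2}$)
$\left(k{\left(-128 \right)} - -3760\right) \left(-15291 + 10576\right) = \left(5 \left(-128\right)^{2} - -3760\right) \left(-15291 + 10576\right) = \left(5 \cdot 16384 + \left(3800 - 40\right)\right) \left(-4715\right) = \left(81920 + 3760\right) \left(-4715\right) = 85680 \left(-4715\right) = -403981200$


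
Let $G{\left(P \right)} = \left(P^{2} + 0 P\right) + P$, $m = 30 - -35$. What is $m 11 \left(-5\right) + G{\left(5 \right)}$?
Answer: $-3545$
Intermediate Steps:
$m = 65$ ($m = 30 + 35 = 65$)
$G{\left(P \right)} = P + P^{2}$ ($G{\left(P \right)} = \left(P^{2} + 0\right) + P = P^{2} + P = P + P^{2}$)
$m 11 \left(-5\right) + G{\left(5 \right)} = 65 \cdot 11 \left(-5\right) + 5 \left(1 + 5\right) = 65 \left(-55\right) + 5 \cdot 6 = -3575 + 30 = -3545$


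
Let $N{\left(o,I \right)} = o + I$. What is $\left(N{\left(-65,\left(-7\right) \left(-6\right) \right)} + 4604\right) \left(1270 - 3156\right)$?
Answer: $-8639766$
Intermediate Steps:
$N{\left(o,I \right)} = I + o$
$\left(N{\left(-65,\left(-7\right) \left(-6\right) \right)} + 4604\right) \left(1270 - 3156\right) = \left(\left(\left(-7\right) \left(-6\right) - 65\right) + 4604\right) \left(1270 - 3156\right) = \left(\left(42 - 65\right) + 4604\right) \left(-1886\right) = \left(-23 + 4604\right) \left(-1886\right) = 4581 \left(-1886\right) = -8639766$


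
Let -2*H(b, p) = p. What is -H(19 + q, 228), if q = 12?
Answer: 114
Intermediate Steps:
H(b, p) = -p/2
-H(19 + q, 228) = -(-1)*228/2 = -1*(-114) = 114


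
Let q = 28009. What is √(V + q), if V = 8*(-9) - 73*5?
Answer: 2*√6893 ≈ 166.05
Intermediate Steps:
V = -437 (V = -72 - 365 = -437)
√(V + q) = √(-437 + 28009) = √27572 = 2*√6893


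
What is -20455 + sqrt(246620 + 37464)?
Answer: -20455 + 2*sqrt(71021) ≈ -19922.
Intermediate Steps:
-20455 + sqrt(246620 + 37464) = -20455 + sqrt(284084) = -20455 + 2*sqrt(71021)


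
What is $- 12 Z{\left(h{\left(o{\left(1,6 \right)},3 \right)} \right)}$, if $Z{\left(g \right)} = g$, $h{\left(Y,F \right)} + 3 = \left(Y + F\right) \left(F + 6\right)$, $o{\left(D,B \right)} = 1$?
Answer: $-396$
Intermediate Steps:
$h{\left(Y,F \right)} = -3 + \left(6 + F\right) \left(F + Y\right)$ ($h{\left(Y,F \right)} = -3 + \left(Y + F\right) \left(F + 6\right) = -3 + \left(F + Y\right) \left(6 + F\right) = -3 + \left(6 + F\right) \left(F + Y\right)$)
$- 12 Z{\left(h{\left(o{\left(1,6 \right)},3 \right)} \right)} = - 12 \left(-3 + 3^{2} + 6 \cdot 3 + 6 \cdot 1 + 3 \cdot 1\right) = - 12 \left(-3 + 9 + 18 + 6 + 3\right) = \left(-12\right) 33 = -396$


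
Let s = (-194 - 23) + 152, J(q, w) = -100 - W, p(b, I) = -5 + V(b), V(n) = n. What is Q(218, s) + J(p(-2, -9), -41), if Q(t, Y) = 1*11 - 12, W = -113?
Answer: 12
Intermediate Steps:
p(b, I) = -5 + b
J(q, w) = 13 (J(q, w) = -100 - 1*(-113) = -100 + 113 = 13)
s = -65 (s = -217 + 152 = -65)
Q(t, Y) = -1 (Q(t, Y) = 11 - 12 = -1)
Q(218, s) + J(p(-2, -9), -41) = -1 + 13 = 12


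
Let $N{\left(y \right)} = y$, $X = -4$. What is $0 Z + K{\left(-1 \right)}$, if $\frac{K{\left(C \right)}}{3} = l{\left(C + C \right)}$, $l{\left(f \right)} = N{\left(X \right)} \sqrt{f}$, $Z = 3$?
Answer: $- 12 i \sqrt{2} \approx - 16.971 i$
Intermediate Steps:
$l{\left(f \right)} = - 4 \sqrt{f}$
$K{\left(C \right)} = - 12 \sqrt{2} \sqrt{C}$ ($K{\left(C \right)} = 3 \left(- 4 \sqrt{C + C}\right) = 3 \left(- 4 \sqrt{2 C}\right) = 3 \left(- 4 \sqrt{2} \sqrt{C}\right) = - 12 \sqrt{2} \sqrt{C}$)
$0 Z + K{\left(-1 \right)} = 0 \cdot 3 - 12 \sqrt{2} \sqrt{-1} = 0 - 12 \sqrt{2} i = 0 - 12 i \sqrt{2} = - 12 i \sqrt{2}$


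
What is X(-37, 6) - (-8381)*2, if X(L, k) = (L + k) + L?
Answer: 16694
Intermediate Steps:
X(L, k) = k + 2*L
X(-37, 6) - (-8381)*2 = (6 + 2*(-37)) - (-8381)*2 = (6 - 74) - 289*(-58) = -68 + 16762 = 16694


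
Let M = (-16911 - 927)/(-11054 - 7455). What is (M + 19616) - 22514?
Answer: -53621244/18509 ≈ -2897.0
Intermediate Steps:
M = 17838/18509 (M = -17838/(-18509) = -17838*(-1/18509) = 17838/18509 ≈ 0.96375)
(M + 19616) - 22514 = (17838/18509 + 19616) - 22514 = 363090382/18509 - 22514 = -53621244/18509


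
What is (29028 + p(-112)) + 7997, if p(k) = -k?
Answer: 37137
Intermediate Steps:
(29028 + p(-112)) + 7997 = (29028 - 1*(-112)) + 7997 = (29028 + 112) + 7997 = 29140 + 7997 = 37137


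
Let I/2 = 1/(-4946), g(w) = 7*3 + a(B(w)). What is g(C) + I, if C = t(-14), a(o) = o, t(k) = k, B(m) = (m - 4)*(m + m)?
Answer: 1298324/2473 ≈ 525.00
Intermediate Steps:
B(m) = 2*m*(-4 + m) (B(m) = (-4 + m)*(2*m) = 2*m*(-4 + m))
C = -14
g(w) = 21 + 2*w*(-4 + w) (g(w) = 7*3 + 2*w*(-4 + w) = 21 + 2*w*(-4 + w))
I = -1/2473 (I = 2/(-4946) = 2*(-1/4946) = -1/2473 ≈ -0.00040437)
g(C) + I = (21 + 2*(-14)*(-4 - 14)) - 1/2473 = (21 + 2*(-14)*(-18)) - 1/2473 = (21 + 504) - 1/2473 = 525 - 1/2473 = 1298324/2473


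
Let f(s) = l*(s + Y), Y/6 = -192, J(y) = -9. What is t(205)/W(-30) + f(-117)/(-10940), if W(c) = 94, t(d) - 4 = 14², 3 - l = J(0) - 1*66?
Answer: 2873077/257090 ≈ 11.175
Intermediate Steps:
l = 78 (l = 3 - (-9 - 1*66) = 3 - (-9 - 66) = 3 - 1*(-75) = 3 + 75 = 78)
t(d) = 200 (t(d) = 4 + 14² = 4 + 196 = 200)
Y = -1152 (Y = 6*(-192) = -1152)
f(s) = -89856 + 78*s (f(s) = 78*(s - 1152) = 78*(-1152 + s) = -89856 + 78*s)
t(205)/W(-30) + f(-117)/(-10940) = 200/94 + (-89856 + 78*(-117))/(-10940) = 200*(1/94) + (-89856 - 9126)*(-1/10940) = 100/47 - 98982*(-1/10940) = 100/47 + 49491/5470 = 2873077/257090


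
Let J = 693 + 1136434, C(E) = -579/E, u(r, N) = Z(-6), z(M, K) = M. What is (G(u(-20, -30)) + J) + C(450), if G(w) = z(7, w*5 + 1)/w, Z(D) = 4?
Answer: 341138239/300 ≈ 1.1371e+6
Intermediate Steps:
u(r, N) = 4
G(w) = 7/w
J = 1137127
(G(u(-20, -30)) + J) + C(450) = (7/4 + 1137127) - 579/450 = (7*(¼) + 1137127) - 579*1/450 = (7/4 + 1137127) - 193/150 = 4548515/4 - 193/150 = 341138239/300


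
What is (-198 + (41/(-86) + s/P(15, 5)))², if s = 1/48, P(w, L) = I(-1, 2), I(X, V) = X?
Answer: 167853270601/4260096 ≈ 39401.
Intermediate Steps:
P(w, L) = -1
s = 1/48 ≈ 0.020833
(-198 + (41/(-86) + s/P(15, 5)))² = (-198 + (41/(-86) + (1/48)/(-1)))² = (-198 + (41*(-1/86) + (1/48)*(-1)))² = (-198 + (-41/86 - 1/48))² = (-198 - 1027/2064)² = (-409699/2064)² = 167853270601/4260096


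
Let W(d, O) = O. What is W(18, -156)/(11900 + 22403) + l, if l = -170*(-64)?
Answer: 373216484/34303 ≈ 10880.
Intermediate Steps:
l = 10880
W(18, -156)/(11900 + 22403) + l = -156/(11900 + 22403) + 10880 = -156/34303 + 10880 = 373216484/34303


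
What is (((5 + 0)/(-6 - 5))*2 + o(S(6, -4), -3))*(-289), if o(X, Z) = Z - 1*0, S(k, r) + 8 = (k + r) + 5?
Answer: 12427/11 ≈ 1129.7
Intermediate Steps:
S(k, r) = -3 + k + r (S(k, r) = -8 + ((k + r) + 5) = -8 + (5 + k + r) = -3 + k + r)
o(X, Z) = Z (o(X, Z) = Z + 0 = Z)
(((5 + 0)/(-6 - 5))*2 + o(S(6, -4), -3))*(-289) = (((5 + 0)/(-6 - 5))*2 - 3)*(-289) = ((5/(-11))*2 - 3)*(-289) = ((5*(-1/11))*2 - 3)*(-289) = (-5/11*2 - 3)*(-289) = (-10/11 - 3)*(-289) = -43/11*(-289) = 12427/11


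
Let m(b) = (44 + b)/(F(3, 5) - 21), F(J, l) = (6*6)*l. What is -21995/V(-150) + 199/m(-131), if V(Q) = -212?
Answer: -30153/116 ≈ -259.94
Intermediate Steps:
F(J, l) = 36*l
m(b) = 44/159 + b/159 (m(b) = (44 + b)/(36*5 - 21) = (44 + b)/(180 - 21) = (44 + b)/159 = (44 + b)*(1/159) = 44/159 + b/159)
-21995/V(-150) + 199/m(-131) = -21995/(-212) + 199/(44/159 + (1/159)*(-131)) = -21995*(-1/212) + 199/(44/159 - 131/159) = 415/4 + 199/(-29/53) = 415/4 + 199*(-53/29) = 415/4 - 10547/29 = -30153/116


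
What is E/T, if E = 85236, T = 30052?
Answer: 21309/7513 ≈ 2.8363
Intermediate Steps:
E/T = 85236/30052 = 85236*(1/30052) = 21309/7513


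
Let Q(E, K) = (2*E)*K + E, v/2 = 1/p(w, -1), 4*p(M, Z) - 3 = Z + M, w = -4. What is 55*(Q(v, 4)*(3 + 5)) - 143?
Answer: -15983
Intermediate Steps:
p(M, Z) = ¾ + M/4 + Z/4 (p(M, Z) = ¾ + (Z + M)/4 = ¾ + (M + Z)/4 = ¾ + (M/4 + Z/4) = ¾ + M/4 + Z/4)
v = -4 (v = 2/(¾ + (¼)*(-4) + (¼)*(-1)) = 2/(¾ - 1 - ¼) = 2/(-½) = 2*(-2) = -4)
Q(E, K) = E + 2*E*K (Q(E, K) = 2*E*K + E = E + 2*E*K)
55*(Q(v, 4)*(3 + 5)) - 143 = 55*((-4*(1 + 2*4))*(3 + 5)) - 143 = 55*(-4*(1 + 8)*8) - 143 = 55*(-4*9*8) - 143 = 55*(-36*8) - 143 = 55*(-288) - 143 = -15840 - 143 = -15983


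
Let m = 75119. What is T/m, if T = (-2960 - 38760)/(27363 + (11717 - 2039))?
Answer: -41720/2782482879 ≈ -1.4994e-5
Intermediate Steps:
T = -41720/37041 (T = -41720/(27363 + 9678) = -41720/37041 ≈ -1.1263)
T/m = -41720/37041/75119 = -41720/37041*1/75119 = -41720/2782482879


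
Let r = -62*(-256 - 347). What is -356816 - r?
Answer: -394202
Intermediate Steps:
r = 37386 (r = -62*(-603) = 37386)
-356816 - r = -356816 - 1*37386 = -356816 - 37386 = -394202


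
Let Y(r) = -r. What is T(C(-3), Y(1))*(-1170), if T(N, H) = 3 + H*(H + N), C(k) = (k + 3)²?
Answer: -4680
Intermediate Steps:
C(k) = (3 + k)²
T(C(-3), Y(1))*(-1170) = (3 + (-1*1)² + (-1*1)*(3 - 3)²)*(-1170) = (3 + (-1)² - 1*0²)*(-1170) = (3 + 1 - 1*0)*(-1170) = (3 + 1 + 0)*(-1170) = 4*(-1170) = -4680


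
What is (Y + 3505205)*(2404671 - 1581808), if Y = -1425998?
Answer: 1710902509641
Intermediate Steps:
(Y + 3505205)*(2404671 - 1581808) = (-1425998 + 3505205)*(2404671 - 1581808) = 2079207*822863 = 1710902509641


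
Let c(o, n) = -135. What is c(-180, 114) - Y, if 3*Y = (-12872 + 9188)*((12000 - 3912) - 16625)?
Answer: -10483571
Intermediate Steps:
Y = 10483436 (Y = ((-12872 + 9188)*((12000 - 3912) - 16625))/3 = (-3684*(8088 - 16625))/3 = (-3684*(-8537))/3 = (1/3)*31450308 = 10483436)
c(-180, 114) - Y = -135 - 1*10483436 = -135 - 10483436 = -10483571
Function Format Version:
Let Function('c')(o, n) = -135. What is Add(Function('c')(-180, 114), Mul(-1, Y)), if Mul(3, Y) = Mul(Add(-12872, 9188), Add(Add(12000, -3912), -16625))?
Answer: -10483571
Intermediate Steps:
Y = 10483436 (Y = Mul(Rational(1, 3), Mul(Add(-12872, 9188), Add(Add(12000, -3912), -16625))) = Mul(Rational(1, 3), Mul(-3684, Add(8088, -16625))) = Mul(Rational(1, 3), Mul(-3684, -8537)) = Mul(Rational(1, 3), 31450308) = 10483436)
Add(Function('c')(-180, 114), Mul(-1, Y)) = Add(-135, Mul(-1, 10483436)) = Add(-135, -10483436) = -10483571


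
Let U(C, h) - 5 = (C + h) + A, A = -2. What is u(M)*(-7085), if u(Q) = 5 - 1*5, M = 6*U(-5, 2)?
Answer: 0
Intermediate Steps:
U(C, h) = 3 + C + h (U(C, h) = 5 + ((C + h) - 2) = 5 + (-2 + C + h) = 3 + C + h)
M = 0 (M = 6*(3 - 5 + 2) = 6*0 = 0)
u(Q) = 0 (u(Q) = 5 - 5 = 0)
u(M)*(-7085) = 0*(-7085) = 0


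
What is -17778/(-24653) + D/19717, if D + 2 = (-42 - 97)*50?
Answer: 179141170/486083201 ≈ 0.36854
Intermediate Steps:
D = -6952 (D = -2 + (-42 - 97)*50 = -2 - 139*50 = -2 - 6950 = -6952)
-17778/(-24653) + D/19717 = -17778/(-24653) - 6952/19717 = -17778*(-1/24653) - 6952*1/19717 = 17778/24653 - 6952/19717 = 179141170/486083201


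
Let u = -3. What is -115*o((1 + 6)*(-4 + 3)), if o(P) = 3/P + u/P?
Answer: 0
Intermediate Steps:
o(P) = 0 (o(P) = 3/P - 3/P = 0)
-115*o((1 + 6)*(-4 + 3)) = -115*0 = 0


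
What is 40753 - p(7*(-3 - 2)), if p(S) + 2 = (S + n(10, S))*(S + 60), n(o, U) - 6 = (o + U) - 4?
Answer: 42205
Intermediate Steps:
n(o, U) = 2 + U + o (n(o, U) = 6 + ((o + U) - 4) = 6 + ((U + o) - 4) = 6 + (-4 + U + o) = 2 + U + o)
p(S) = -2 + (12 + 2*S)*(60 + S) (p(S) = -2 + (S + (2 + S + 10))*(S + 60) = -2 + (S + (12 + S))*(60 + S) = -2 + (12 + 2*S)*(60 + S))
40753 - p(7*(-3 - 2)) = 40753 - (718 + 2*(7*(-3 - 2))² + 132*(7*(-3 - 2))) = 40753 - (718 + 2*(7*(-5))² + 132*(7*(-5))) = 40753 - (718 + 2*(-35)² + 132*(-35)) = 40753 - (718 + 2*1225 - 4620) = 40753 - (718 + 2450 - 4620) = 40753 - 1*(-1452) = 40753 + 1452 = 42205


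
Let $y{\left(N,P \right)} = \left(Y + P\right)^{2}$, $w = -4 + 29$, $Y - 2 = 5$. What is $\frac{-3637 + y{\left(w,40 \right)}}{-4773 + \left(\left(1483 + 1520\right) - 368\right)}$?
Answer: $\frac{714}{1069} \approx 0.66791$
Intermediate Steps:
$Y = 7$ ($Y = 2 + 5 = 7$)
$w = 25$
$y{\left(N,P \right)} = \left(7 + P\right)^{2}$
$\frac{-3637 + y{\left(w,40 \right)}}{-4773 + \left(\left(1483 + 1520\right) - 368\right)} = \frac{-3637 + \left(7 + 40\right)^{2}}{-4773 + \left(\left(1483 + 1520\right) - 368\right)} = \frac{-3637 + 47^{2}}{-4773 + \left(3003 - 368\right)} = \frac{-3637 + 2209}{-4773 + 2635} = - \frac{1428}{-2138} = \left(-1428\right) \left(- \frac{1}{2138}\right) = \frac{714}{1069}$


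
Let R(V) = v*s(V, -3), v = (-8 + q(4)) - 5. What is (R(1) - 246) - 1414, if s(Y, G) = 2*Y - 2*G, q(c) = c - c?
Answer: -1764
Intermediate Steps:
q(c) = 0
s(Y, G) = -2*G + 2*Y
v = -13 (v = (-8 + 0) - 5 = -8 - 5 = -13)
R(V) = -78 - 26*V (R(V) = -13*(-2*(-3) + 2*V) = -13*(6 + 2*V) = -78 - 26*V)
(R(1) - 246) - 1414 = ((-78 - 26*1) - 246) - 1414 = ((-78 - 26) - 246) - 1414 = (-104 - 246) - 1414 = -350 - 1414 = -1764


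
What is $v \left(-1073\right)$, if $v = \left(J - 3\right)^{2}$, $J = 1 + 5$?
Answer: $-9657$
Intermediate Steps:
$J = 6$
$v = 9$ ($v = \left(6 - 3\right)^{2} = 3^{2} = 9$)
$v \left(-1073\right) = 9 \left(-1073\right) = -9657$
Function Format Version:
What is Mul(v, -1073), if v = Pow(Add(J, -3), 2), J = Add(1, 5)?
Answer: -9657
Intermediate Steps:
J = 6
v = 9 (v = Pow(Add(6, -3), 2) = Pow(3, 2) = 9)
Mul(v, -1073) = Mul(9, -1073) = -9657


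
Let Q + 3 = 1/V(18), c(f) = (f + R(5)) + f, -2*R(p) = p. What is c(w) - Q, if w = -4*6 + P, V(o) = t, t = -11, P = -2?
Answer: -1131/22 ≈ -51.409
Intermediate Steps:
V(o) = -11
w = -26 (w = -4*6 - 2 = -24 - 2 = -26)
R(p) = -p/2
c(f) = -5/2 + 2*f (c(f) = (f - ½*5) + f = (f - 5/2) + f = (-5/2 + f) + f = -5/2 + 2*f)
Q = -34/11 (Q = -3 + 1/(-11) = -3 - 1/11 = -34/11 ≈ -3.0909)
c(w) - Q = (-5/2 + 2*(-26)) - 1*(-34/11) = (-5/2 - 52) + 34/11 = -109/2 + 34/11 = -1131/22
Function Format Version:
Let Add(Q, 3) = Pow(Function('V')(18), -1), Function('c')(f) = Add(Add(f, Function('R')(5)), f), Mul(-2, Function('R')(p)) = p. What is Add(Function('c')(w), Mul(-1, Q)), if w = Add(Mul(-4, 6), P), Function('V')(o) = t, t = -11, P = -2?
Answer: Rational(-1131, 22) ≈ -51.409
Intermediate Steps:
Function('V')(o) = -11
w = -26 (w = Add(Mul(-4, 6), -2) = Add(-24, -2) = -26)
Function('R')(p) = Mul(Rational(-1, 2), p)
Function('c')(f) = Add(Rational(-5, 2), Mul(2, f)) (Function('c')(f) = Add(Add(f, Mul(Rational(-1, 2), 5)), f) = Add(Add(f, Rational(-5, 2)), f) = Add(Add(Rational(-5, 2), f), f) = Add(Rational(-5, 2), Mul(2, f)))
Q = Rational(-34, 11) (Q = Add(-3, Pow(-11, -1)) = Add(-3, Rational(-1, 11)) = Rational(-34, 11) ≈ -3.0909)
Add(Function('c')(w), Mul(-1, Q)) = Add(Add(Rational(-5, 2), Mul(2, -26)), Mul(-1, Rational(-34, 11))) = Add(Add(Rational(-5, 2), -52), Rational(34, 11)) = Add(Rational(-109, 2), Rational(34, 11)) = Rational(-1131, 22)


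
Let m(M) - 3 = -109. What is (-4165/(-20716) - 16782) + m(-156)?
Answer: -349847643/20716 ≈ -16888.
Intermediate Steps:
m(M) = -106 (m(M) = 3 - 109 = -106)
(-4165/(-20716) - 16782) + m(-156) = (-4165/(-20716) - 16782) - 106 = (-4165*(-1/20716) - 16782) - 106 = (4165/20716 - 16782) - 106 = -347651747/20716 - 106 = -349847643/20716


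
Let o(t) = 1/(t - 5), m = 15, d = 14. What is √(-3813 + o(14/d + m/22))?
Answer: 29*I*√24163/73 ≈ 61.752*I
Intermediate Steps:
o(t) = 1/(-5 + t)
√(-3813 + o(14/d + m/22)) = √(-3813 + 1/(-5 + (14/14 + 15/22))) = √(-3813 + 1/(-5 + (14*(1/14) + 15*(1/22)))) = √(-3813 + 1/(-5 + (1 + 15/22))) = √(-3813 + 1/(-5 + 37/22)) = √(-3813 + 1/(-73/22)) = √(-3813 - 22/73) = √(-278371/73) = 29*I*√24163/73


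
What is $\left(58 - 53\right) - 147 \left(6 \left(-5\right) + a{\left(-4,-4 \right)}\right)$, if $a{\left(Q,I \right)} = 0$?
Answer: $4415$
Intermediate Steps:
$\left(58 - 53\right) - 147 \left(6 \left(-5\right) + a{\left(-4,-4 \right)}\right) = \left(58 - 53\right) - 147 \left(6 \left(-5\right) + 0\right) = \left(58 - 53\right) - 147 \left(-30 + 0\right) = 5 - -4410 = 5 + 4410 = 4415$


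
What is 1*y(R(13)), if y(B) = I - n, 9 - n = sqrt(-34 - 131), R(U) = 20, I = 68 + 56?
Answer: 115 + I*sqrt(165) ≈ 115.0 + 12.845*I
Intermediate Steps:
I = 124
n = 9 - I*sqrt(165) (n = 9 - sqrt(-34 - 131) = 9 - sqrt(-165) = 9 - I*sqrt(165) ≈ 9.0 - 12.845*I)
y(B) = 115 + I*sqrt(165) (y(B) = 124 - (9 - I*sqrt(165)) = 124 + (-9 + I*sqrt(165)) = 115 + I*sqrt(165))
1*y(R(13)) = 1*(115 + I*sqrt(165)) = 115 + I*sqrt(165)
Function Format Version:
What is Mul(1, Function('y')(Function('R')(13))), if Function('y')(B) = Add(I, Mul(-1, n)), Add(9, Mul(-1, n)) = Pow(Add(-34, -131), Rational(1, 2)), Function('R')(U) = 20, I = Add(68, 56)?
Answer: Add(115, Mul(I, Pow(165, Rational(1, 2)))) ≈ Add(115.00, Mul(12.845, I))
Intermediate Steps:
I = 124
n = Add(9, Mul(-1, I, Pow(165, Rational(1, 2)))) (n = Add(9, Mul(-1, Pow(Add(-34, -131), Rational(1, 2)))) = Add(9, Mul(-1, Pow(-165, Rational(1, 2)))) = Add(9, Mul(-1, Mul(I, Pow(165, Rational(1, 2))))) = Add(9, Mul(-1, I, Pow(165, Rational(1, 2)))) ≈ Add(9.0000, Mul(-12.845, I)))
Function('y')(B) = Add(115, Mul(I, Pow(165, Rational(1, 2)))) (Function('y')(B) = Add(124, Mul(-1, Add(9, Mul(-1, I, Pow(165, Rational(1, 2)))))) = Add(124, Add(-9, Mul(I, Pow(165, Rational(1, 2))))) = Add(115, Mul(I, Pow(165, Rational(1, 2)))))
Mul(1, Function('y')(Function('R')(13))) = Mul(1, Add(115, Mul(I, Pow(165, Rational(1, 2))))) = Add(115, Mul(I, Pow(165, Rational(1, 2))))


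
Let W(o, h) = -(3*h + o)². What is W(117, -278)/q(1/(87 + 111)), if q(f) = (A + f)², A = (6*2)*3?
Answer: -20154345156/50822641 ≈ -396.56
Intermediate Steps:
A = 36 (A = 12*3 = 36)
W(o, h) = -(o + 3*h)²
q(f) = (36 + f)²
W(117, -278)/q(1/(87 + 111)) = (-(117 + 3*(-278))²)/((36 + 1/(87 + 111))²) = (-(117 - 834)²)/((36 + 1/198)²) = (-1*(-717)²)/((36 + 1/198)²) = (-1*514089)/((7129/198)²) = -514089/50822641/39204 = -514089*39204/50822641 = -20154345156/50822641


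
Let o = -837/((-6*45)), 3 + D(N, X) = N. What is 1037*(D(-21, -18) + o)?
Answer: -216733/10 ≈ -21673.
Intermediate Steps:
D(N, X) = -3 + N
o = 31/10 (o = -837/(-270) = -837*(-1/270) = 31/10 ≈ 3.1000)
1037*(D(-21, -18) + o) = 1037*((-3 - 21) + 31/10) = 1037*(-24 + 31/10) = 1037*(-209/10) = -216733/10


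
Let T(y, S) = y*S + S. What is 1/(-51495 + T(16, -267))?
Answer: -1/56034 ≈ -1.7846e-5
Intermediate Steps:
T(y, S) = S + S*y (T(y, S) = S*y + S = S + S*y)
1/(-51495 + T(16, -267)) = 1/(-51495 - 267*(1 + 16)) = 1/(-51495 - 267*17) = 1/(-51495 - 4539) = 1/(-56034) = -1/56034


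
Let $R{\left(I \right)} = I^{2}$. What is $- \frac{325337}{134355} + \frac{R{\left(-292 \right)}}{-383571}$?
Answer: $- \frac{45415161049}{17178227235} \approx -2.6438$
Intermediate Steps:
$- \frac{325337}{134355} + \frac{R{\left(-292 \right)}}{-383571} = - \frac{325337}{134355} + \frac{\left(-292\right)^{2}}{-383571} = \left(-325337\right) \frac{1}{134355} + 85264 \left(- \frac{1}{383571}\right) = - \frac{325337}{134355} - \frac{85264}{383571} = - \frac{45415161049}{17178227235}$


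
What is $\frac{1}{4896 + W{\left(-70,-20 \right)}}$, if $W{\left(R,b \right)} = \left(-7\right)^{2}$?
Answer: $\frac{1}{4945} \approx 0.00020222$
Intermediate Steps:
$W{\left(R,b \right)} = 49$
$\frac{1}{4896 + W{\left(-70,-20 \right)}} = \frac{1}{4896 + 49} = \frac{1}{4945}$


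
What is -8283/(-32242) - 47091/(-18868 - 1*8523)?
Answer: 35616075/18023278 ≈ 1.9761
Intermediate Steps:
-8283/(-32242) - 47091/(-18868 - 1*8523) = -8283*(-1/32242) - 47091/(-18868 - 8523) = 8283/32242 - 47091/(-27391) = 8283/32242 - 47091*(-1/27391) = 8283/32242 + 47091/27391 = 35616075/18023278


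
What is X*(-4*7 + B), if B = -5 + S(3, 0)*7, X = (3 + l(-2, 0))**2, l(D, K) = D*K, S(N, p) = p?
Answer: -297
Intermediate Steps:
X = 9 (X = (3 - 2*0)**2 = (3 + 0)**2 = 3**2 = 9)
B = -5 (B = -5 + 0*7 = -5 + 0 = -5)
X*(-4*7 + B) = 9*(-4*7 - 5) = 9*(-28 - 5) = 9*(-33) = -297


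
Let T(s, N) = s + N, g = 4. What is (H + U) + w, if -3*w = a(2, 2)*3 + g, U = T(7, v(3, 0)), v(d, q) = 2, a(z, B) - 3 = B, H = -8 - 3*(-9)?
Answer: 65/3 ≈ 21.667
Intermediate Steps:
H = 19 (H = -8 + 27 = 19)
a(z, B) = 3 + B
T(s, N) = N + s
U = 9 (U = 2 + 7 = 9)
w = -19/3 (w = -((3 + 2)*3 + 4)/3 = -(5*3 + 4)/3 = -(15 + 4)/3 = -⅓*19 = -19/3 ≈ -6.3333)
(H + U) + w = (19 + 9) - 19/3 = 28 - 19/3 = 65/3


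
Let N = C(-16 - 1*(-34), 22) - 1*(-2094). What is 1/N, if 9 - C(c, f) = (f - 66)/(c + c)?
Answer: 9/18938 ≈ 0.00047523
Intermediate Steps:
C(c, f) = 9 - (-66 + f)/(2*c) (C(c, f) = 9 - (f - 66)/(c + c) = 9 - (-66 + f)/(2*c))
N = 18938/9 (N = (66 - 1*22 + 18*(-16 - 1*(-34)))/(2*(-16 - 1*(-34))) - 1*(-2094) = (66 - 22 + 18*(-16 + 34))/(2*(-16 + 34)) + 2094 = (1/2)*(66 - 22 + 18*18)/18 + 2094 = (1/2)*(1/18)*(66 - 22 + 324) + 2094 = (1/2)*(1/18)*368 + 2094 = 92/9 + 2094 = 18938/9 ≈ 2104.2)
1/N = 1/(18938/9) = 9/18938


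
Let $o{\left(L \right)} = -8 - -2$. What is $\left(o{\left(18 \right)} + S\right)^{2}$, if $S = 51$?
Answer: $2025$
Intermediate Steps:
$o{\left(L \right)} = -6$ ($o{\left(L \right)} = -8 + 2 = -6$)
$\left(o{\left(18 \right)} + S\right)^{2} = \left(-6 + 51\right)^{2} = 45^{2} = 2025$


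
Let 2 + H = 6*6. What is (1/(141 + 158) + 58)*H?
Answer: 589662/299 ≈ 1972.1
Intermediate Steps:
H = 34 (H = -2 + 6*6 = -2 + 36 = 34)
(1/(141 + 158) + 58)*H = (1/(141 + 158) + 58)*34 = (1/299 + 58)*34 = (17343/299)*34 = 589662/299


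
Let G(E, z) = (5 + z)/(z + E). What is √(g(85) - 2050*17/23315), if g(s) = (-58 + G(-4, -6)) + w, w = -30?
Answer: I*√194376082510/46630 ≈ 9.4549*I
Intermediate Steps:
G(E, z) = (5 + z)/(E + z)
g(s) = -879/10 (g(s) = (-58 + (5 - 6)/(-4 - 6)) - 30 = (-58 - 1/(-10)) - 30 = (-58 - ⅒*(-1)) - 30 = (-58 + ⅒) - 30 = -579/10 - 30 = -879/10)
√(g(85) - 2050*17/23315) = √(-879/10 - 2050*17/23315) = √(-879/10 - 34850*1/23315) = √(-879/10 - 6970/4663) = √(-4168477/46630) = I*√194376082510/46630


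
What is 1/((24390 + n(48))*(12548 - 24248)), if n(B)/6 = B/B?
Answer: -1/285433200 ≈ -3.5034e-9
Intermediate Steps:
n(B) = 6 (n(B) = 6*(B/B) = 6*1 = 6)
1/((24390 + n(48))*(12548 - 24248)) = 1/((24390 + 6)*(12548 - 24248)) = 1/(24396*(-11700)) = 1/(-285433200) = -1/285433200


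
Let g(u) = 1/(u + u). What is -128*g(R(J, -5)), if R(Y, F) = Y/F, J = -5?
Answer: -64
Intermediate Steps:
g(u) = 1/(2*u)
-128*g(R(J, -5)) = -64/((-5/(-5))) = -64/((-5*(-1/5))) = -64/1 = -64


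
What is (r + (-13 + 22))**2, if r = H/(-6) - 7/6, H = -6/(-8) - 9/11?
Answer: 4289041/69696 ≈ 61.539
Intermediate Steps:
H = -3/44 (H = -6*(-1/8) - 9*1/11 = 3/4 - 9/11 = -3/44 ≈ -0.068182)
r = -305/264 (r = -3/44/(-6) - 7/6 = -3/44*(-1/6) - 7*1/6 = 1/88 - 7/6 = -305/264 ≈ -1.1553)
(r + (-13 + 22))**2 = (-305/264 + (-13 + 22))**2 = (-305/264 + 9)**2 = (2071/264)**2 = 4289041/69696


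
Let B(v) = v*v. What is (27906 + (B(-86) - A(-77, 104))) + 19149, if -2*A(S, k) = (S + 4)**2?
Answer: 114231/2 ≈ 57116.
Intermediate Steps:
B(v) = v**2
A(S, k) = -(4 + S)**2/2 (A(S, k) = -(S + 4)**2/2 = -(4 + S)**2/2)
(27906 + (B(-86) - A(-77, 104))) + 19149 = (27906 + ((-86)**2 - (-1)*(4 - 77)**2/2)) + 19149 = (27906 + (7396 - (-1)*(-73)**2/2)) + 19149 = (27906 + (7396 - (-1)*5329/2)) + 19149 = (27906 + (7396 - 1*(-5329/2))) + 19149 = (27906 + (7396 + 5329/2)) + 19149 = (27906 + 20121/2) + 19149 = 75933/2 + 19149 = 114231/2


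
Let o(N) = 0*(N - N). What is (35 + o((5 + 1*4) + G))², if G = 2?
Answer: 1225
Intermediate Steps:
o(N) = 0 (o(N) = 0*0 = 0)
(35 + o((5 + 1*4) + G))² = (35 + 0)² = 35² = 1225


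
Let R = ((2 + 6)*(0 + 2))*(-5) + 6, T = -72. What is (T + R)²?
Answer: 21316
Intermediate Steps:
R = -74 (R = (8*2)*(-5) + 6 = 16*(-5) + 6 = -80 + 6 = -74)
(T + R)² = (-72 - 74)² = (-146)² = 21316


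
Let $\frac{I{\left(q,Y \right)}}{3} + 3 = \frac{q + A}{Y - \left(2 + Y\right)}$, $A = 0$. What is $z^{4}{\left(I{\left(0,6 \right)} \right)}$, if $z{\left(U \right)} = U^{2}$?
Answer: $43046721$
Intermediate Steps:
$I{\left(q,Y \right)} = -9 - \frac{3 q}{2}$ ($I{\left(q,Y \right)} = -9 + 3 \frac{q + 0}{Y - \left(2 + Y\right)} = -9 + 3 \frac{q}{-2} = -9 + 3 q \left(- \frac{1}{2}\right) = -9 + 3 \left(- \frac{q}{2}\right) = -9 - \frac{3 q}{2}$)
$z^{4}{\left(I{\left(0,6 \right)} \right)} = \left(\left(-9 - 0\right)^{2}\right)^{4} = \left(\left(-9 + 0\right)^{2}\right)^{4} = \left(\left(-9\right)^{2}\right)^{4} = 81^{4} = 43046721$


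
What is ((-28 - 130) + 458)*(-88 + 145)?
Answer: 17100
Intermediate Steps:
((-28 - 130) + 458)*(-88 + 145) = (-158 + 458)*57 = 300*57 = 17100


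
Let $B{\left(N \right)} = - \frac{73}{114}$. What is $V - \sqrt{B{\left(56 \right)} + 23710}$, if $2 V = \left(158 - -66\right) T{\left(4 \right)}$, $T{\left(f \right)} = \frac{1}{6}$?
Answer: $\frac{56}{3} - \frac{\sqrt{308126838}}{114} \approx -135.31$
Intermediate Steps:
$T{\left(f \right)} = \frac{1}{6}$
$B{\left(N \right)} = - \frac{73}{114}$ ($B{\left(N \right)} = \left(-73\right) \frac{1}{114} = - \frac{73}{114}$)
$V = \frac{56}{3}$ ($V = \frac{\left(158 - -66\right) \frac{1}{6}}{2} = \frac{\left(158 + 66\right) \frac{1}{6}}{2} = \frac{224 \cdot \frac{1}{6}}{2} = \frac{1}{2} \cdot \frac{112}{3} = \frac{56}{3} \approx 18.667$)
$V - \sqrt{B{\left(56 \right)} + 23710} = \frac{56}{3} - \sqrt{- \frac{73}{114} + 23710} = \frac{56}{3} - \sqrt{\frac{2702867}{114}} = \frac{56}{3} - \frac{\sqrt{308126838}}{114}$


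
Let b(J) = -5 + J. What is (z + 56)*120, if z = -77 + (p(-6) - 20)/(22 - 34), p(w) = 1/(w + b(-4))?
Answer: -6958/3 ≈ -2319.3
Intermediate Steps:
p(w) = 1/(-9 + w) (p(w) = 1/(w + (-5 - 4)) = 1/(w - 9) = 1/(-9 + w))
z = -13559/180 (z = -77 + (1/(-9 - 6) - 20)/(22 - 34) = -77 + (1/(-15) - 20)/(-12) = -77 + (-1/15 - 20)*(-1/12) = -77 - 301/15*(-1/12) = -77 + 301/180 = -13559/180 ≈ -75.328)
(z + 56)*120 = (-13559/180 + 56)*120 = -3479/180*120 = -6958/3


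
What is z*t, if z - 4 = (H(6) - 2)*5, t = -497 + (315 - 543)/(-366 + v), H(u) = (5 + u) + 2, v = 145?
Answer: -6466931/221 ≈ -29262.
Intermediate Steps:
H(u) = 7 + u
t = -109609/221 (t = -497 + (315 - 543)/(-366 + 145) = -497 - 228/(-221) = -497 - 228*(-1/221) = -497 + 228/221 = -109609/221 ≈ -495.97)
z = 59 (z = 4 + ((7 + 6) - 2)*5 = 4 + (13 - 2)*5 = 4 + 11*5 = 4 + 55 = 59)
z*t = 59*(-109609/221) = -6466931/221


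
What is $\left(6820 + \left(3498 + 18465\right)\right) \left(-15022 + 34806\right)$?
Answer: $569442872$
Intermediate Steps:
$\left(6820 + \left(3498 + 18465\right)\right) \left(-15022 + 34806\right) = \left(6820 + 21963\right) 19784 = 28783 \cdot 19784 = 569442872$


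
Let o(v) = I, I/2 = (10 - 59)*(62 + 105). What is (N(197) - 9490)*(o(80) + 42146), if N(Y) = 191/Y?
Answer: -48191559420/197 ≈ -2.4463e+8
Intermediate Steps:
I = -16366 (I = 2*((10 - 59)*(62 + 105)) = 2*(-49*167) = 2*(-8183) = -16366)
o(v) = -16366
(N(197) - 9490)*(o(80) + 42146) = (191/197 - 9490)*(-16366 + 42146) = (191*(1/197) - 9490)*25780 = (191/197 - 9490)*25780 = -1869339/197*25780 = -48191559420/197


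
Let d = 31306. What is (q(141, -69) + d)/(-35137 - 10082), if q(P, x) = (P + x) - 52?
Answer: -10442/15073 ≈ -0.69276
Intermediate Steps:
q(P, x) = -52 + P + x
(q(141, -69) + d)/(-35137 - 10082) = ((-52 + 141 - 69) + 31306)/(-35137 - 10082) = (20 + 31306)/(-45219) = 31326*(-1/45219) = -10442/15073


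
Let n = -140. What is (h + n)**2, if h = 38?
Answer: 10404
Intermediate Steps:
(h + n)**2 = (38 - 140)**2 = (-102)**2 = 10404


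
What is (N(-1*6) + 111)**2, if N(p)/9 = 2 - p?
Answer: 33489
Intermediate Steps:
N(p) = 18 - 9*p (N(p) = 9*(2 - p) = 18 - 9*p)
(N(-1*6) + 111)**2 = ((18 - (-9)*6) + 111)**2 = ((18 - 9*(-6)) + 111)**2 = ((18 + 54) + 111)**2 = (72 + 111)**2 = 183**2 = 33489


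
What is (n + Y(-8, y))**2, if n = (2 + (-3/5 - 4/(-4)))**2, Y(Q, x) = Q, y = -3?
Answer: 3136/625 ≈ 5.0176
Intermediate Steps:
n = 144/25 (n = (2 + (-3*1/5 - 4*(-1/4)))**2 = (2 + (-3/5 + 1))**2 = (2 + 2/5)**2 = (12/5)**2 = 144/25 ≈ 5.7600)
(n + Y(-8, y))**2 = (144/25 - 8)**2 = (-56/25)**2 = 3136/625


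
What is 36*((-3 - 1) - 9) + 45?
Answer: -423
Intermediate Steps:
36*((-3 - 1) - 9) + 45 = 36*(-4 - 9) + 45 = 36*(-13) + 45 = -468 + 45 = -423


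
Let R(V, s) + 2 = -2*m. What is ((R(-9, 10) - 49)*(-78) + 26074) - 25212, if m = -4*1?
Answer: 4216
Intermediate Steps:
m = -4
R(V, s) = 6 (R(V, s) = -2 - 2*(-4) = -2 + 8 = 6)
((R(-9, 10) - 49)*(-78) + 26074) - 25212 = ((6 - 49)*(-78) + 26074) - 25212 = (-43*(-78) + 26074) - 25212 = (3354 + 26074) - 25212 = 29428 - 25212 = 4216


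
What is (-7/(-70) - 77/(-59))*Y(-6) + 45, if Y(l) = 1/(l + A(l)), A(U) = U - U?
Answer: 158471/3540 ≈ 44.766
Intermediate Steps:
A(U) = 0
Y(l) = 1/l (Y(l) = 1/(l + 0) = 1/l)
(-7/(-70) - 77/(-59))*Y(-6) + 45 = (-7/(-70) - 77/(-59))/(-6) + 45 = (-7*(-1/70) - 77*(-1/59))*(-⅙) + 45 = (⅒ + 77/59)*(-⅙) + 45 = (829/590)*(-⅙) + 45 = -829/3540 + 45 = 158471/3540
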